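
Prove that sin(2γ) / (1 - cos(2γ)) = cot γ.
LHS = 2 sin γ cos γ / (2sin²γ) = cos γ/sin γ = cot γ = RHS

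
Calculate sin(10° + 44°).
sin(10° + 44°) = sin 10° cos 44° + cos 10° sin 44° = 0.809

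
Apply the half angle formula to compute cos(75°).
cos(75°) = √((1 + cos 150°)/2) = (√6-√2)/4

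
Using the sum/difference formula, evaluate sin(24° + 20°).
sin(24° + 20°) = sin 24° cos 20° + cos 24° sin 20° = 0.6947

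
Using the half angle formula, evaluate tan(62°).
tan(62°) = sin 124° / (1 + cos 124°) = 1.881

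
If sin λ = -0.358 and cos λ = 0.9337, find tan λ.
tan λ = sin λ / cos λ = -0.3834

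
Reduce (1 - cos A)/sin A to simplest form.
(1 - cos A)/sin A = tan(A/2) (using Half angle)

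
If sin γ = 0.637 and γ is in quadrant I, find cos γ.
cos γ = 0.7709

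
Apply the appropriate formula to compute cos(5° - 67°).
cos(5° - 67°) = cos 5° cos 67° + sin 5° sin 67° = 0.4695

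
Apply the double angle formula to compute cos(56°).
cos(56°) = 2cos²28° - 1 = 0.5592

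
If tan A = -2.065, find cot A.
cot A = 1/tan A = -0.4843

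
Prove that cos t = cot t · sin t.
RHS = (cos t/sin t) · sin t = cos t = LHS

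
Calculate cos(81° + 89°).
cos(81° + 89°) = cos 81° cos 89° - sin 81° sin 89° = -0.9848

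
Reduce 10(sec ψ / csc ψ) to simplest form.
10(sec ψ / csc ψ) = 10(tan ψ) (using Reciprocal identities)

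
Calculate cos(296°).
cos(296°) = 0.4384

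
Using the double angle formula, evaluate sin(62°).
sin(62°) = 2 sin 31° cos 31° = 0.8829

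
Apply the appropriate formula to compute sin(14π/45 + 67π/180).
sin(14π/45 + 67π/180) = sin 14π/45 cos 67π/180 + cos 14π/45 sin 67π/180 = 0.8387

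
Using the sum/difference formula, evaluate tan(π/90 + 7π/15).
tan(π/90 + 7π/15) = (tan π/90 + tan 7π/15)/(1 - tan π/90 tan 7π/15) = 14.3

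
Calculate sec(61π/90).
sec(61π/90) = -1.887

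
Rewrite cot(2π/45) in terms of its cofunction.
cot(2π/45) = tan(π/2 - 2π/45) = tan(41π/90)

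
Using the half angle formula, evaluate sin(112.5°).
sin(112.5°) = √((1 - cos 225°)/2) = √(2+√2)/2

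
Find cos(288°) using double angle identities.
cos(288°) = 2cos²144° - 1 = 0.309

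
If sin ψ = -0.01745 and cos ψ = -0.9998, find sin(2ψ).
sin(2ψ) = 2 sin ψ cos ψ = 0.03489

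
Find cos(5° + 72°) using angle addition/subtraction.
cos(5° + 72°) = cos 5° cos 72° - sin 5° sin 72° = 0.225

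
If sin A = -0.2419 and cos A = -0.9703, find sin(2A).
sin(2A) = 2 sin A cos A = 0.4694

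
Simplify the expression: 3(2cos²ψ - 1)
3(2cos²ψ - 1) = 3(cos(2ψ)) (using Double angle)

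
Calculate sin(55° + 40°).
sin(55° + 40°) = sin 55° cos 40° + cos 55° sin 40° = 0.9962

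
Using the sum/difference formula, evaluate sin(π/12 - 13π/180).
sin(π/12 - 13π/180) = sin π/12 cos 13π/180 - cos π/12 sin 13π/180 = 0.0349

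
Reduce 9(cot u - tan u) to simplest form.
9(cot u - tan u) = 9(2 cot(2u)) (using Double angle)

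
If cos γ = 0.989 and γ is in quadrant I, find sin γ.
sin γ = 0.1479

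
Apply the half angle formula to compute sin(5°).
sin(5°) = √((1 - cos 10°)/2) = 0.08716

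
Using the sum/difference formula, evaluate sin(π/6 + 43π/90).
sin(π/6 + 43π/90) = sin π/6 cos 43π/90 + cos π/6 sin 43π/90 = 0.8988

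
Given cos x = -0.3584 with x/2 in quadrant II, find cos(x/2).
cos(x/2) = ±√((1 + cos x)/2); negative since x/2 ∈ QII, so cos(x/2) = -0.5664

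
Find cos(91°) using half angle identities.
cos(91°) = -√((1 + cos 182°)/2) = -0.01745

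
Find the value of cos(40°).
cos(40°) = 0.766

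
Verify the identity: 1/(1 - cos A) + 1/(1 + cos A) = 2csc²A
LHS = [(1 + cos A) + (1 - cos A)] / [(1 - cos A)(1 + cos A)] = 2/(1 - cos²A) = 2/sin²A = 2csc²A = RHS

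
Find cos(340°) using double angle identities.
cos(340°) = cos²170° - sin²170° = 0.9397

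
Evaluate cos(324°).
cos(324°) = 0.809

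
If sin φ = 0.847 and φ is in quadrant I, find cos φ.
cos φ = 0.5316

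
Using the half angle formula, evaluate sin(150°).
sin(150°) = √((1 - cos 300°)/2) = 1/2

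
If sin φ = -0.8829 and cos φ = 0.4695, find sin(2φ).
sin(2φ) = 2 sin φ cos φ = -0.829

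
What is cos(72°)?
cos(72°) = 0.309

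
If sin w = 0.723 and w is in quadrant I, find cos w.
cos w = 0.6908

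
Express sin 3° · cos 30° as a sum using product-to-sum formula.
sin 3° cos 30° = (1/2)[sin(3°+30°) + sin(3°-30°)]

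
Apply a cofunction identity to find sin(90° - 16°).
sin(90° - 16°) = cos(16°) = 0.9613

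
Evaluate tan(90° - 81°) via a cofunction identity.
tan(90° - 81°) = cot(81°) = 0.1584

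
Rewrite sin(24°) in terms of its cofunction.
sin(24°) = cos(90° - 24°) = cos(66°)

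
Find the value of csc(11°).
csc(11°) = 5.241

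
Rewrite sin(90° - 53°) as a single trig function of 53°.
sin(90° - 53°) = cos(53°)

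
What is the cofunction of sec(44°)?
sec(44°) = csc(90° - 44°) = csc(46°)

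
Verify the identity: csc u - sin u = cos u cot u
LHS = 1/sin u - sin u = (1 - sin²u)/sin u = cos²u/sin u = cos u · (cos u/sin u) = cos u cot u = RHS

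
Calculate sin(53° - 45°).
sin(53° - 45°) = sin 53° cos 45° - cos 53° sin 45° = 0.1392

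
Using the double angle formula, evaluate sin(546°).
sin(546°) = 2 sin 273° cos 273° = -0.1045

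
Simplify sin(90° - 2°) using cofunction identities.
sin(90° - 2°) = cos(2°)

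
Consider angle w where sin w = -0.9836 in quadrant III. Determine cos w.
cos w = ±√(1 - sin²w) = -0.1804 (negative in QIII)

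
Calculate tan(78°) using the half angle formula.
tan(78°) = sin 156° / (1 + cos 156°) = 4.705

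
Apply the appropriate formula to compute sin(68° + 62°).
sin(68° + 62°) = sin 68° cos 62° + cos 68° sin 62° = 0.766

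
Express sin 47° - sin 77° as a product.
sin 47° - sin 77° = 2 cos(62°) sin(-15°)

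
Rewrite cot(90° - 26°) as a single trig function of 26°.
cot(90° - 26°) = tan(26°)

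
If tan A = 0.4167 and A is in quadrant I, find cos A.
cos A = 0.9231 (using tan²A + 1 = sec²A)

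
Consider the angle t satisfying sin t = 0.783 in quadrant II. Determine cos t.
cos t = ±√(1 - sin²t) = -0.622 (negative in QII)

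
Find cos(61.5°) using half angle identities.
cos(61.5°) = √((1 + cos 123°)/2) = 0.4772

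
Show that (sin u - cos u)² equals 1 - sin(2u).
LHS = sin²u - 2 sin u cos u + cos²u = (sin²u + cos²u) - 2 sin u cos u = 1 - sin(2u) = RHS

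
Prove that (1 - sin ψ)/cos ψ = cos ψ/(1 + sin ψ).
LHS = (1 - sin ψ)(1 + sin ψ) / (cos ψ(1 + sin ψ)) = (1 - sin²ψ) / (cos ψ(1 + sin ψ)) = cos²ψ / (cos ψ(1 + sin ψ)) = cos ψ/(1 + sin ψ) = RHS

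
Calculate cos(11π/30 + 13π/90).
cos(11π/30 + 13π/90) = cos 11π/30 cos 13π/90 - sin 11π/30 sin 13π/90 = -0.0349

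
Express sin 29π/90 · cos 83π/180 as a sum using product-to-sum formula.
sin 29π/90 cos 83π/180 = (1/2)[sin(29π/90+83π/180) + sin(29π/90-83π/180)]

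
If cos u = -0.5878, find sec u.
sec u = 1/cos u = -1.701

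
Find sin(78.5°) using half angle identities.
sin(78.5°) = √((1 - cos 157°)/2) = 0.9799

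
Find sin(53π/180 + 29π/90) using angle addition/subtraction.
sin(53π/180 + 29π/90) = sin 53π/180 cos 29π/90 + cos 53π/180 sin 29π/90 = 0.9336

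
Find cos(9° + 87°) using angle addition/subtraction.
cos(9° + 87°) = cos 9° cos 87° - sin 9° sin 87° = -0.1045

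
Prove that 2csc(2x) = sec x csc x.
LHS = 2/sin(2x) = 2/(2 sin x cos x) = 1/(sin x cos x) = (1/cos x)(1/sin x) = sec x csc x = RHS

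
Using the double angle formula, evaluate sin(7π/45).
sin(7π/45) = 2 sin 7π/90 cos 7π/90 = 0.4695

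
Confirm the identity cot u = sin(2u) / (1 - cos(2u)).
RHS = 2 sin u cos u / (2sin²u) = cos u/sin u = cot u = LHS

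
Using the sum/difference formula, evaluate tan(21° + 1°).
tan(21° + 1°) = (tan 21° + tan 1°)/(1 - tan 21° tan 1°) = 0.404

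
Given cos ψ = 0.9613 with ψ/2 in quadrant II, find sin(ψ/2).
sin(ψ/2) = ±√((1 - cos ψ)/2); positive since ψ/2 ∈ QII, so sin(ψ/2) = 0.1391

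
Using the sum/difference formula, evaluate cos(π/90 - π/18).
cos(π/90 - π/18) = cos π/90 cos π/18 + sin π/90 sin π/18 = 0.9903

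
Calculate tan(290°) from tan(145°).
tan(290°) = 2 tan 145° / (1 - tan²145°) = -2.747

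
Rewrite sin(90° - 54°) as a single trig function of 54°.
sin(90° - 54°) = cos(54°)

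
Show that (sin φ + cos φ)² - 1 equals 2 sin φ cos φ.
LHS = sin²φ + 2 sin φ cos φ + cos²φ - 1 = (sin²φ + cos²φ) + 2 sin φ cos φ - 1 = 1 + 2 sin φ cos φ - 1 = 2 sin φ cos φ = RHS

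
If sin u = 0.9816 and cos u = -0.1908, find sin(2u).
sin(2u) = 2 sin u cos u = -0.3746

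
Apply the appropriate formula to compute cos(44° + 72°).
cos(44° + 72°) = cos 44° cos 72° - sin 44° sin 72° = -0.4384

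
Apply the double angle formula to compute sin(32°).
sin(32°) = 2 sin 16° cos 16° = 0.5299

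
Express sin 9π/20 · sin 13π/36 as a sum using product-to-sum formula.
sin 9π/20 sin 13π/36 = (1/2)[cos(9π/20-13π/36) - cos(9π/20+13π/36)]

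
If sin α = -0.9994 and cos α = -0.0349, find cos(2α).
cos(2α) = cos²α - sin²α = -0.9976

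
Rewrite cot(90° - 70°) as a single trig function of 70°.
cot(90° - 70°) = tan(70°)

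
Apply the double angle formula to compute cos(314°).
cos(314°) = 2cos²157° - 1 = 0.6947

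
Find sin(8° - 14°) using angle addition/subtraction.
sin(8° - 14°) = sin 8° cos 14° - cos 8° sin 14° = -0.1045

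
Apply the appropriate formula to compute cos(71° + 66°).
cos(71° + 66°) = cos 71° cos 66° - sin 71° sin 66° = -0.7314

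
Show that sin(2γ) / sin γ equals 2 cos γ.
LHS = 2 sin γ cos γ / sin γ = 2 cos γ = RHS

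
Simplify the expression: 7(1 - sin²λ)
7(1 - sin²λ) = 7(cos²λ) (using Pythagorean identity)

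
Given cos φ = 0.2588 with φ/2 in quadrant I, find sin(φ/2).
sin(φ/2) = ±√((1 - cos φ)/2); positive since φ/2 ∈ QI, so sin(φ/2) = 0.6088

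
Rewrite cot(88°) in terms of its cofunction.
cot(88°) = tan(90° - 88°) = tan(2°)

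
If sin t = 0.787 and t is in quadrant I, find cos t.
cos t = 0.617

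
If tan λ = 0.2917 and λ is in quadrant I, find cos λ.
cos λ = 0.96 (using tan²λ + 1 = sec²λ)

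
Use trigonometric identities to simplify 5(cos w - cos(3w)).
5(cos w - cos(3w)) = 5(2 sin(2w) sin w) (using Sum-to-product)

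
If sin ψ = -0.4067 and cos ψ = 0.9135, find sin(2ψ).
sin(2ψ) = 2 sin ψ cos ψ = -0.743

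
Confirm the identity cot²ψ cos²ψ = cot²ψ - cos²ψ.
RHS = cos²ψ/sin²ψ - cos²ψ = cos²ψ(1/sin²ψ - 1) = cos²ψ · (1 - sin²ψ)/sin²ψ = cos²ψ · cos²ψ/sin²ψ = cos²ψ · cot²ψ = LHS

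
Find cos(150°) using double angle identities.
cos(150°) = 2cos²75° - 1 = -√3/2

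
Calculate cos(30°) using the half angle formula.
cos(30°) = √((1 + cos 60°)/2) = √3/2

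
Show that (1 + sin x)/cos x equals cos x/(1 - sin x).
LHS = (1 + sin x)(1 - sin x) / (cos x(1 - sin x)) = (1 - sin²x) / (cos x(1 - sin x)) = cos²x / (cos x(1 - sin x)) = cos x/(1 - sin x) = RHS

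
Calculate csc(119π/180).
csc(119π/180) = 1.143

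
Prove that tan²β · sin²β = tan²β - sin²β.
RHS = sin²β/cos²β - sin²β = sin²β(1/cos²β - 1) = sin²β · (1 - cos²β)/cos²β = sin²β · sin²β/cos²β = sin²β · tan²β = LHS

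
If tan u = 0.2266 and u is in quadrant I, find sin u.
sin u = 0.221 (using tan²u + 1 = sec²u)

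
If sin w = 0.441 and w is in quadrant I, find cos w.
cos w = 0.8975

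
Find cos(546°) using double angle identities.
cos(546°) = cos²273° - sin²273° = -0.9945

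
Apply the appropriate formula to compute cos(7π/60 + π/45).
cos(7π/60 + π/45) = cos 7π/60 cos π/45 - sin 7π/60 sin π/45 = 0.9063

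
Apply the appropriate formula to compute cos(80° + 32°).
cos(80° + 32°) = cos 80° cos 32° - sin 80° sin 32° = -0.3746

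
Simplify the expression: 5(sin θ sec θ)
5(sin θ sec θ) = 5(tan θ) (using Reciprocal + quotient)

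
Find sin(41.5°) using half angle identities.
sin(41.5°) = √((1 - cos 83°)/2) = 0.6626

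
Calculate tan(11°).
tan(11°) = 0.1944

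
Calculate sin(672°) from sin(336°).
sin(672°) = 2 sin 336° cos 336° = -0.7431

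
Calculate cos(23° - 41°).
cos(23° - 41°) = cos 23° cos 41° + sin 23° sin 41° = 0.9511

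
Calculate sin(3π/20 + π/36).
sin(3π/20 + π/36) = sin 3π/20 cos π/36 + cos 3π/20 sin π/36 = 0.5299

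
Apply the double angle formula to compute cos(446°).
cos(446°) = 2cos²223° - 1 = 0.06976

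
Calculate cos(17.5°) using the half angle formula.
cos(17.5°) = √((1 + cos 35°)/2) = 0.9537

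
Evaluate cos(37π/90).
cos(37π/90) = 0.2756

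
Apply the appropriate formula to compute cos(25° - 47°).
cos(25° - 47°) = cos 25° cos 47° + sin 25° sin 47° = 0.9272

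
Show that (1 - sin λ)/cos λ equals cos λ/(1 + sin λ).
LHS = (1 - sin λ)(1 + sin λ) / (cos λ(1 + sin λ)) = (1 - sin²λ) / (cos λ(1 + sin λ)) = cos²λ / (cos λ(1 + sin λ)) = cos λ/(1 + sin λ) = RHS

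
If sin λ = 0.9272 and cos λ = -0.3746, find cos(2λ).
cos(2λ) = cos²λ - sin²λ = -0.7194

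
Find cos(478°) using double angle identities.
cos(478°) = cos²239° - sin²239° = -0.4695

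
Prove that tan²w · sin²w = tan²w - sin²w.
RHS = sin²w/cos²w - sin²w = sin²w(1/cos²w - 1) = sin²w · (1 - cos²w)/cos²w = sin²w · sin²w/cos²w = sin²w · tan²w = LHS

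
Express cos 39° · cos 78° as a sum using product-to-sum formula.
cos 39° cos 78° = (1/2)[cos(39°-78°) + cos(39°+78°)]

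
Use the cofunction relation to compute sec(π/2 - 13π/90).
sec(π/2 - 13π/90) = csc(13π/90) = 2.281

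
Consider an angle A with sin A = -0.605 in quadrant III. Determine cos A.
cos A = ±√(1 - sin²A) = -0.7962 (negative in QIII)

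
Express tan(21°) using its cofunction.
tan(21°) = cot(90° - 21°) = cot(69°)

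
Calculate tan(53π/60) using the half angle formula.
tan(53π/60) = sin 53π/30 / (1 + cos 53π/30) = -0.3839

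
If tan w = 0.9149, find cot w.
cot w = 1/tan w = 1.093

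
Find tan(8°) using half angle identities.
tan(8°) = sin 16° / (1 + cos 16°) = 0.1405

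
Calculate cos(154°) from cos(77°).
cos(154°) = 1 - 2sin²77° = -0.8988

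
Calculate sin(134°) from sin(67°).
sin(134°) = 2 sin 67° cos 67° = 0.7193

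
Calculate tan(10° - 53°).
tan(10° - 53°) = (tan 10° - tan 53°)/(1 + tan 10° tan 53°) = -0.9325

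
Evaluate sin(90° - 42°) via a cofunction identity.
sin(90° - 42°) = cos(42°) = 0.7431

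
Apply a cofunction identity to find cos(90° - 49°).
cos(90° - 49°) = sin(49°) = 0.7547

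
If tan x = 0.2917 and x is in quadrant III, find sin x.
sin x = -0.28 (using tan²x + 1 = sec²x)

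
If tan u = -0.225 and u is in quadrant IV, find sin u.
sin u = -0.2195 (using tan²u + 1 = sec²u)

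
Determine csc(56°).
csc(56°) = 1.206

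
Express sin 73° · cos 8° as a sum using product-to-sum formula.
sin 73° cos 8° = (1/2)[sin(73°+8°) + sin(73°-8°)]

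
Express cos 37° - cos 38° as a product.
cos 37° - cos 38° = -2 sin(37.5°) sin(-0.5°)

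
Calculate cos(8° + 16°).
cos(8° + 16°) = cos 8° cos 16° - sin 8° sin 16° = 0.9135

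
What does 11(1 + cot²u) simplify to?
11(1 + cot²u) = 11(csc²u) (using Pythagorean identity)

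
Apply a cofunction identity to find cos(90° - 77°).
cos(90° - 77°) = sin(77°) = 0.9744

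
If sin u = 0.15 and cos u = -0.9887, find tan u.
tan u = sin u / cos u = -0.1517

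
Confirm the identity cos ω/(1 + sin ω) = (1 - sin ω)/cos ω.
RHS = (1 - sin ω)(1 + sin ω) / (cos ω(1 + sin ω)) = (1 - sin²ω) / (cos ω(1 + sin ω)) = cos²ω / (cos ω(1 + sin ω)) = cos ω/(1 + sin ω) = LHS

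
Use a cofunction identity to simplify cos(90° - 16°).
cos(90° - 16°) = sin(16°)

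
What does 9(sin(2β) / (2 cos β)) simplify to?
9(sin(2β) / (2 cos β)) = 9(sin β) (using Double angle)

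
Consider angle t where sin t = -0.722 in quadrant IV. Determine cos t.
cos t = √(1 - sin²t) = 0.6919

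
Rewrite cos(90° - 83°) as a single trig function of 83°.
cos(90° - 83°) = sin(83°)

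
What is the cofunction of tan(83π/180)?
tan(83π/180) = cot(π/2 - 83π/180) = cot(7π/180)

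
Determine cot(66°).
cot(66°) = 0.4452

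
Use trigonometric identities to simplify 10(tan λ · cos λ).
10(tan λ · cos λ) = 10(sin λ) (using Quotient identity)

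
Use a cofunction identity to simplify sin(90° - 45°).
sin(90° - 45°) = cos(45°)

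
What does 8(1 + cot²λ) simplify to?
8(1 + cot²λ) = 8(csc²λ) (using Pythagorean identity)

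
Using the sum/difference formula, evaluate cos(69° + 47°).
cos(69° + 47°) = cos 69° cos 47° - sin 69° sin 47° = -0.4384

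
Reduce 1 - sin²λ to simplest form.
1 - sin²λ = cos²λ (using Pythagorean identity)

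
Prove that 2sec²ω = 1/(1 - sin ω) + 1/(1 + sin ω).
RHS = [(1 + sin ω) + (1 - sin ω)] / [(1 - sin ω)(1 + sin ω)] = 2/(1 - sin²ω) = 2/cos²ω = 2sec²ω = LHS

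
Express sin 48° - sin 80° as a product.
sin 48° - sin 80° = 2 cos(64°) sin(-16°)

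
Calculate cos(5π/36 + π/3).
cos(5π/36 + π/3) = cos 5π/36 cos π/3 - sin 5π/36 sin π/3 = 0.08716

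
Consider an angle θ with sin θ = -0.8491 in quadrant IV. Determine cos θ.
cos θ = √(1 - sin²θ) = 0.5282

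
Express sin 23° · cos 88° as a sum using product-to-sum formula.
sin 23° cos 88° = (1/2)[sin(23°+88°) + sin(23°-88°)]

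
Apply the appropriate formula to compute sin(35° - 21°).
sin(35° - 21°) = sin 35° cos 21° - cos 35° sin 21° = 0.2419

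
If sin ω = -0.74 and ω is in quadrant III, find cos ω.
cos ω = -0.6726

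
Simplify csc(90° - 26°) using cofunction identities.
csc(90° - 26°) = sec(26°)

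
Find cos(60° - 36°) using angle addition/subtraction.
cos(60° - 36°) = cos 60° cos 36° + sin 60° sin 36° = 0.9135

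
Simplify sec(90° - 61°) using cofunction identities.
sec(90° - 61°) = csc(61°)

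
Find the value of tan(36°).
tan(36°) = 0.7265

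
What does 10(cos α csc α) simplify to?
10(cos α csc α) = 10(cot α) (using Reciprocal + quotient)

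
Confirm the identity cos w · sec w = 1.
LHS = cos w · (1/cos w) = 1 = RHS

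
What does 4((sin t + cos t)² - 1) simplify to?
4((sin t + cos t)² - 1) = 4(sin(2t)) (using Pythagorean + double angle)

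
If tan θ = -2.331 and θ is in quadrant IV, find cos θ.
cos θ = 0.3943 (using tan²θ + 1 = sec²θ)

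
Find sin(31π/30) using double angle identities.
sin(31π/30) = 2 sin 31π/60 cos 31π/60 = -0.1045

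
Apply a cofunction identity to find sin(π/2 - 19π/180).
sin(π/2 - 19π/180) = cos(19π/180) = 0.9455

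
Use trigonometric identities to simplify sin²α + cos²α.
sin²α + cos²α = 1 (using Pythagorean identity)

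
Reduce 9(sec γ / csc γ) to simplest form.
9(sec γ / csc γ) = 9(tan γ) (using Reciprocal identities)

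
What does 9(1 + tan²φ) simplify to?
9(1 + tan²φ) = 9(sec²φ) (using Pythagorean identity)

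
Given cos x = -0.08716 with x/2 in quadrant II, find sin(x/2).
sin(x/2) = ±√((1 - cos x)/2); positive since x/2 ∈ QII, so sin(x/2) = 0.7373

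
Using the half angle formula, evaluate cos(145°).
cos(145°) = -√((1 + cos 290°)/2) = -0.8192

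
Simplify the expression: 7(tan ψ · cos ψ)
7(tan ψ · cos ψ) = 7(sin ψ) (using Quotient identity)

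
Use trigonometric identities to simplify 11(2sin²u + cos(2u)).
11(2sin²u + cos(2u)) = 11 (using Double angle)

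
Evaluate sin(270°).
sin(270°) = -1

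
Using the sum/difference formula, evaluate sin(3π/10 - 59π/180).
sin(3π/10 - 59π/180) = sin 3π/10 cos 59π/180 - cos 3π/10 sin 59π/180 = -0.08716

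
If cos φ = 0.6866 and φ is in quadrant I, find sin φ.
sin φ = 0.727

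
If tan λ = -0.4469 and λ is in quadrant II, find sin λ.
sin λ = 0.408 (using tan²λ + 1 = sec²λ)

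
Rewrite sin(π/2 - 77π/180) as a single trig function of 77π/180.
sin(π/2 - 77π/180) = cos(77π/180)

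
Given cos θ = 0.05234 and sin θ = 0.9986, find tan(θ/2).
tan(θ/2) = sin θ / (1 + cos θ) = 0.9489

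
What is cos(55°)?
cos(55°) = 0.5736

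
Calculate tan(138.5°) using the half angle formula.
tan(138.5°) = sin 277° / (1 + cos 277°) = -0.8847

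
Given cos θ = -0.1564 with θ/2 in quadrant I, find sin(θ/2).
sin(θ/2) = ±√((1 - cos θ)/2); positive since θ/2 ∈ QI, so sin(θ/2) = 0.7604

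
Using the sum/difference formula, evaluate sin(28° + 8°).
sin(28° + 8°) = sin 28° cos 8° + cos 28° sin 8° = 0.5878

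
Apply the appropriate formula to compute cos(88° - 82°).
cos(88° - 82°) = cos 88° cos 82° + sin 88° sin 82° = 0.9945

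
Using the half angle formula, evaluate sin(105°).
sin(105°) = √((1 - cos 210°)/2) = (√6+√2)/4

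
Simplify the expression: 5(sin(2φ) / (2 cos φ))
5(sin(2φ) / (2 cos φ)) = 5(sin φ) (using Double angle)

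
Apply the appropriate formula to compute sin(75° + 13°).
sin(75° + 13°) = sin 75° cos 13° + cos 75° sin 13° = 0.9994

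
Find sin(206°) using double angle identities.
sin(206°) = 2 sin 103° cos 103° = -0.4384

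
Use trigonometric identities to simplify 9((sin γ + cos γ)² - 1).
9((sin γ + cos γ)² - 1) = 9(sin(2γ)) (using Pythagorean + double angle)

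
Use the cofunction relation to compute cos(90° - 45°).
cos(90° - 45°) = sin(45°) = √2/2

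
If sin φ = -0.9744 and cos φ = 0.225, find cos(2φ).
cos(2φ) = cos²φ - sin²φ = -0.8988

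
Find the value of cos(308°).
cos(308°) = 0.6157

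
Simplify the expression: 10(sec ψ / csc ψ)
10(sec ψ / csc ψ) = 10(tan ψ) (using Reciprocal identities)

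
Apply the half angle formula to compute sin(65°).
sin(65°) = √((1 - cos 130°)/2) = 0.9063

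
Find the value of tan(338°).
tan(338°) = -0.404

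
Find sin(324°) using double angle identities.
sin(324°) = 2 sin 162° cos 162° = -0.5878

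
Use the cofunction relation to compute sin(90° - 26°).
sin(90° - 26°) = cos(26°) = 0.8988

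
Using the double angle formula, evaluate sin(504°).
sin(504°) = 2 sin 252° cos 252° = 0.5878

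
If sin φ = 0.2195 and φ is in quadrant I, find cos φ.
cos φ = 0.9756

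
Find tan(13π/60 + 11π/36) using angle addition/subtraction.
tan(13π/60 + 11π/36) = (tan 13π/60 + tan 11π/36)/(1 - tan 13π/60 tan 11π/36) = -14.3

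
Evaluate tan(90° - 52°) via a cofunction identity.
tan(90° - 52°) = cot(52°) = 0.7813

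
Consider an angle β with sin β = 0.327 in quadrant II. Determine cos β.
cos β = ±√(1 - sin²β) = -0.945 (negative in QII)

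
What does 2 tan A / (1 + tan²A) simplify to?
2 tan A / (1 + tan²A) = sin(2A) (using Double angle)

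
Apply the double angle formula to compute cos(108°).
cos(108°) = 1 - 2sin²54° = -0.309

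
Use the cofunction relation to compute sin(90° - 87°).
sin(90° - 87°) = cos(87°) = 0.05234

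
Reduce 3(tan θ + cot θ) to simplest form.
3(tan θ + cot θ) = 3(sec θ csc θ) (using Quotient identities)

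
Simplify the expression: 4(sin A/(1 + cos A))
4(sin A/(1 + cos A)) = 4(tan(A/2)) (using Half angle)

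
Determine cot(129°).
cot(129°) = -0.8098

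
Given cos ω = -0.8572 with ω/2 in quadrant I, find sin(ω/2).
sin(ω/2) = ±√((1 - cos ω)/2); positive since ω/2 ∈ QI, so sin(ω/2) = 0.9636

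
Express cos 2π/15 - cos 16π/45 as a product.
cos 2π/15 - cos 16π/45 = -2 sin(11π/45) sin(-π/9)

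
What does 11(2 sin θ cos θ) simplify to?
11(2 sin θ cos θ) = 11(sin(2θ)) (using Double angle)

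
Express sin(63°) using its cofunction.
sin(63°) = cos(90° - 63°) = cos(27°)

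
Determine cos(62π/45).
cos(62π/45) = -0.3746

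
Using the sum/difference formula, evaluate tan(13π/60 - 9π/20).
tan(13π/60 - 9π/20) = (tan 13π/60 - tan 9π/20)/(1 + tan 13π/60 tan 9π/20) = -0.9004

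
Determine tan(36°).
tan(36°) = 0.7265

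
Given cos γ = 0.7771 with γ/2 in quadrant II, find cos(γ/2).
cos(γ/2) = ±√((1 + cos γ)/2); negative since γ/2 ∈ QII, so cos(γ/2) = -0.9426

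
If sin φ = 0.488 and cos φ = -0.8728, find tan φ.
tan φ = sin φ / cos φ = -0.5591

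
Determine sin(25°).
sin(25°) = 0.4226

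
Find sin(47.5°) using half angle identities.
sin(47.5°) = √((1 - cos 95°)/2) = 0.7373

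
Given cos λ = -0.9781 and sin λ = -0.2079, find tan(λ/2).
tan(λ/2) = sin λ / (1 + cos λ) = -9.493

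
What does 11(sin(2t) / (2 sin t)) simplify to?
11(sin(2t) / (2 sin t)) = 11(cos t) (using Double angle)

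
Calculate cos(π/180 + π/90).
cos(π/180 + π/90) = cos π/180 cos π/90 - sin π/180 sin π/90 = 0.9986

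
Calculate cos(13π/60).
cos(13π/60) = 0.7771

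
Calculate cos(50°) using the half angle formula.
cos(50°) = √((1 + cos 100°)/2) = 0.6428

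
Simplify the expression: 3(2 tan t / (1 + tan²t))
3(2 tan t / (1 + tan²t)) = 3(sin(2t)) (using Double angle)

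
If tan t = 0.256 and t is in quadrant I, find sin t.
sin t = 0.248 (using tan²t + 1 = sec²t)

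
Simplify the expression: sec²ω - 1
sec²ω - 1 = tan²ω (using Pythagorean identity)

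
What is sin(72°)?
sin(72°) = 0.9511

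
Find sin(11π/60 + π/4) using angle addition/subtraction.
sin(11π/60 + π/4) = sin 11π/60 cos π/4 + cos 11π/60 sin π/4 = 0.9781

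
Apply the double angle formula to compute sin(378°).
sin(378°) = 2 sin 189° cos 189° = 0.309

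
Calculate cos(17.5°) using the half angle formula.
cos(17.5°) = √((1 + cos 35°)/2) = 0.9537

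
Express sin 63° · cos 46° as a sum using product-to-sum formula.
sin 63° cos 46° = (1/2)[sin(63°+46°) + sin(63°-46°)]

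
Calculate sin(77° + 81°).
sin(77° + 81°) = sin 77° cos 81° + cos 77° sin 81° = 0.3746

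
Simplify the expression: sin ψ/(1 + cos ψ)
sin ψ/(1 + cos ψ) = tan(ψ/2) (using Half angle)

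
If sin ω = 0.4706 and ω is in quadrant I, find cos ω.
cos ω = 0.8823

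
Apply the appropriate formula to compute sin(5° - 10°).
sin(5° - 10°) = sin 5° cos 10° - cos 5° sin 10° = -0.08716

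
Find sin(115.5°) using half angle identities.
sin(115.5°) = √((1 - cos 231°)/2) = 0.9026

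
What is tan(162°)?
tan(162°) = -0.3249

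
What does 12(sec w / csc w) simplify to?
12(sec w / csc w) = 12(tan w) (using Reciprocal identities)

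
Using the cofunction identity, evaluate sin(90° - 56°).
sin(90° - 56°) = cos(56°) = 0.5592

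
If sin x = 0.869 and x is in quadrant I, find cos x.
cos x = 0.4948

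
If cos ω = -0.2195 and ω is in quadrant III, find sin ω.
sin ω = -0.9756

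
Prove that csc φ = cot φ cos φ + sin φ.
RHS = cos²φ/sin φ + sin φ = (cos²φ + sin²φ)/sin φ = 1/sin φ = csc φ = LHS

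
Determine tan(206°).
tan(206°) = 0.4877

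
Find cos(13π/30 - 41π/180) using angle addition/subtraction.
cos(13π/30 - 41π/180) = cos 13π/30 cos 41π/180 + sin 13π/30 sin 41π/180 = 0.7986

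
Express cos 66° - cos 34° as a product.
cos 66° - cos 34° = -2 sin(50°) sin(16°)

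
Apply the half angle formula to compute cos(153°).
cos(153°) = -√((1 + cos 306°)/2) = -0.891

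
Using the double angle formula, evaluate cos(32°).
cos(32°) = cos²16° - sin²16° = 0.848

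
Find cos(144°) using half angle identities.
cos(144°) = -√((1 + cos 288°)/2) = -0.809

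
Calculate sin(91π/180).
sin(91π/180) = 0.9998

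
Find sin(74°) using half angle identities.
sin(74°) = √((1 - cos 148°)/2) = 0.9613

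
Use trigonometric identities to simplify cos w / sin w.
cos w / sin w = cot w (using Quotient identity)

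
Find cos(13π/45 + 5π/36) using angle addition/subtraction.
cos(13π/45 + 5π/36) = cos 13π/45 cos 5π/36 - sin 13π/45 sin 5π/36 = 0.225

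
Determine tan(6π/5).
tan(6π/5) = 0.7265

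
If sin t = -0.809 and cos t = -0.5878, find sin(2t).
sin(2t) = 2 sin t cos t = 0.9511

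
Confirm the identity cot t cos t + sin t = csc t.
LHS = cos²t/sin t + sin t = (cos²t + sin²t)/sin t = 1/sin t = csc t = RHS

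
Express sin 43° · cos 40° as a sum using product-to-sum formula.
sin 43° cos 40° = (1/2)[sin(43°+40°) + sin(43°-40°)]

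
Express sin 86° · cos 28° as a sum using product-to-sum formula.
sin 86° cos 28° = (1/2)[sin(86°+28°) + sin(86°-28°)]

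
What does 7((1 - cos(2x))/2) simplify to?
7((1 - cos(2x))/2) = 7(sin²x) (using Power reduction)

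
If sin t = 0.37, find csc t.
csc t = 1/sin t = 2.703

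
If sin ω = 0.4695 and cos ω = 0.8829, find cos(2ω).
cos(2ω) = cos²ω - sin²ω = 0.5591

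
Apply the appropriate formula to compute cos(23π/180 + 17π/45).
cos(23π/180 + 17π/45) = cos 23π/180 cos 17π/45 - sin 23π/180 sin 17π/45 = -0.01745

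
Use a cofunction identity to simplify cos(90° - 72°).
cos(90° - 72°) = sin(72°)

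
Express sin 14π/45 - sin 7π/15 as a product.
sin 14π/45 - sin 7π/15 = 2 cos(7π/18) sin(-7π/90)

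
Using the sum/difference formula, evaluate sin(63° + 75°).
sin(63° + 75°) = sin 63° cos 75° + cos 63° sin 75° = 0.6691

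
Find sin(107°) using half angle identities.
sin(107°) = √((1 - cos 214°)/2) = 0.9563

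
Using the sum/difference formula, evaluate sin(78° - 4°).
sin(78° - 4°) = sin 78° cos 4° - cos 78° sin 4° = 0.9613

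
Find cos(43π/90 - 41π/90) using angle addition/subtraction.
cos(43π/90 - 41π/90) = cos 43π/90 cos 41π/90 + sin 43π/90 sin 41π/90 = 0.9976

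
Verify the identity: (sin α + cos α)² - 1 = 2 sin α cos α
LHS = sin²α + 2 sin α cos α + cos²α - 1 = (sin²α + cos²α) + 2 sin α cos α - 1 = 1 + 2 sin α cos α - 1 = 2 sin α cos α = RHS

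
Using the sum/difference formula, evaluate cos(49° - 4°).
cos(49° - 4°) = cos 49° cos 4° + sin 49° sin 4° = √2/2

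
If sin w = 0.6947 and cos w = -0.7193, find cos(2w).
cos(2w) = cos²w - sin²w = 0.03478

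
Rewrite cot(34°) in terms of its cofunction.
cot(34°) = tan(90° - 34°) = tan(56°)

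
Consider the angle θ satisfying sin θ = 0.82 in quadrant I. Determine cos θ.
cos θ = √(1 - sin²θ) = 0.5724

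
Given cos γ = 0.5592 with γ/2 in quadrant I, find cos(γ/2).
cos(γ/2) = ±√((1 + cos γ)/2); positive since γ/2 ∈ QI, so cos(γ/2) = 0.8829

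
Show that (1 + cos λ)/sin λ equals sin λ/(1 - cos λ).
RHS = sin λ(1 + cos λ) / ((1 - cos λ)(1 + cos λ)) = sin λ(1 + cos λ) / (1 - cos²λ) = sin λ(1 + cos λ) / sin²λ = (1 + cos λ)/sin λ = LHS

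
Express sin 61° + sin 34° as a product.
sin 61° + sin 34° = 2 sin(47.5°) cos(13.5°)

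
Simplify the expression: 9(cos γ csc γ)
9(cos γ csc γ) = 9(cot γ) (using Reciprocal + quotient)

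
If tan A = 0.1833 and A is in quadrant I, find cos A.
cos A = 0.9836 (using tan²A + 1 = sec²A)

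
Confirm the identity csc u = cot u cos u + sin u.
RHS = cos²u/sin u + sin u = (cos²u + sin²u)/sin u = 1/sin u = csc u = LHS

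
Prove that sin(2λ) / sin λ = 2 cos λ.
LHS = 2 sin λ cos λ / sin λ = 2 cos λ = RHS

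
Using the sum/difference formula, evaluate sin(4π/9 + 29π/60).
sin(4π/9 + 29π/60) = sin 4π/9 cos 29π/60 + cos 4π/9 sin 29π/60 = 0.225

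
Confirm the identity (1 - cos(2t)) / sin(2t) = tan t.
LHS = 2sin²t / (2 sin t cos t) = sin t/cos t = tan t = RHS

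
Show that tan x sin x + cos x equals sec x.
LHS = sin²x/cos x + cos x = (sin²x + cos²x)/cos x = 1/cos x = sec x = RHS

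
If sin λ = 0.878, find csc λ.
csc λ = 1/sin λ = 1.139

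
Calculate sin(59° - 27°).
sin(59° - 27°) = sin 59° cos 27° - cos 59° sin 27° = 0.5299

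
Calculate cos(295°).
cos(295°) = 0.4226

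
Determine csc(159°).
csc(159°) = 2.79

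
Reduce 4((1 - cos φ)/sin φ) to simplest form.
4((1 - cos φ)/sin φ) = 4(tan(φ/2)) (using Half angle)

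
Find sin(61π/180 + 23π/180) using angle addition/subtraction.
sin(61π/180 + 23π/180) = sin 61π/180 cos 23π/180 + cos 61π/180 sin 23π/180 = 0.9945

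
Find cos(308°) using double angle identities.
cos(308°) = cos²154° - sin²154° = 0.6157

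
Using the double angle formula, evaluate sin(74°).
sin(74°) = 2 sin 37° cos 37° = 0.9613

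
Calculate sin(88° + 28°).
sin(88° + 28°) = sin 88° cos 28° + cos 88° sin 28° = 0.8988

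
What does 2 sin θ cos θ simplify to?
2 sin θ cos θ = sin(2θ) (using Double angle)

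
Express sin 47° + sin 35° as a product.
sin 47° + sin 35° = 2 sin(41°) cos(6°)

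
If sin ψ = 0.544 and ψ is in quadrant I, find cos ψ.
cos ψ = 0.8391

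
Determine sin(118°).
sin(118°) = 0.8829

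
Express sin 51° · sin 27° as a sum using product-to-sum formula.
sin 51° sin 27° = (1/2)[cos(51°-27°) - cos(51°+27°)]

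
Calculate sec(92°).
sec(92°) = -28.65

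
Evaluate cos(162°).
cos(162°) = -0.9511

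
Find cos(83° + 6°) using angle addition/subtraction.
cos(83° + 6°) = cos 83° cos 6° - sin 83° sin 6° = 0.01745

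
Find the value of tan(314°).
tan(314°) = -1.036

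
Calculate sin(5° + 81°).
sin(5° + 81°) = sin 5° cos 81° + cos 5° sin 81° = 0.9976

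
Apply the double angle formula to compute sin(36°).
sin(36°) = 2 sin 18° cos 18° = 0.5878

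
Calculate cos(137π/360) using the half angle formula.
cos(137π/360) = √((1 + cos 137π/180)/2) = 0.3665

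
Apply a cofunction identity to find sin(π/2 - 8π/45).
sin(π/2 - 8π/45) = cos(8π/45) = 0.848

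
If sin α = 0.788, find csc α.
csc α = 1/sin α = 1.269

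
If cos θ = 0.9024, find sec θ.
sec θ = 1/cos θ = 1.108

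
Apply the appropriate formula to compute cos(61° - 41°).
cos(61° - 41°) = cos 61° cos 41° + sin 61° sin 41° = 0.9397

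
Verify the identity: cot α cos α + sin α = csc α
LHS = cos²α/sin α + sin α = (cos²α + sin²α)/sin α = 1/sin α = csc α = RHS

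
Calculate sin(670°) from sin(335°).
sin(670°) = 2 sin 335° cos 335° = -0.766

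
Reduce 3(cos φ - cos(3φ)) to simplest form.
3(cos φ - cos(3φ)) = 3(2 sin(2φ) sin φ) (using Sum-to-product)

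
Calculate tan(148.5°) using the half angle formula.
tan(148.5°) = sin 297° / (1 + cos 297°) = -0.6128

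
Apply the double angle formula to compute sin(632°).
sin(632°) = 2 sin 316° cos 316° = -0.9994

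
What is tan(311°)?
tan(311°) = -1.15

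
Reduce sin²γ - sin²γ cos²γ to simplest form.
sin²γ - sin²γ cos²γ = sin⁴γ (using Factoring)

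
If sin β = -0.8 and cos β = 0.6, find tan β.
tan β = sin β / cos β = -1.333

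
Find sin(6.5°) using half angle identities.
sin(6.5°) = √((1 - cos 13°)/2) = 0.1132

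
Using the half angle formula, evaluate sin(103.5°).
sin(103.5°) = √((1 - cos 207°)/2) = 0.9724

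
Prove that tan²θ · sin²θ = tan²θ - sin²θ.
RHS = sin²θ/cos²θ - sin²θ = sin²θ(1/cos²θ - 1) = sin²θ · (1 - cos²θ)/cos²θ = sin²θ · sin²θ/cos²θ = sin²θ · tan²θ = LHS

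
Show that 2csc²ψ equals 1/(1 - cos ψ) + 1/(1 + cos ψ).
RHS = [(1 + cos ψ) + (1 - cos ψ)] / [(1 - cos ψ)(1 + cos ψ)] = 2/(1 - cos²ψ) = 2/sin²ψ = 2csc²ψ = LHS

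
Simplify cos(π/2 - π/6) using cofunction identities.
cos(π/2 - π/6) = sin(π/6)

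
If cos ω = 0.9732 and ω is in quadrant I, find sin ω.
sin ω = 0.23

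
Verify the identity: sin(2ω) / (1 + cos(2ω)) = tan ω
LHS = 2 sin ω cos ω / (2cos²ω) = sin ω/cos ω = tan ω = RHS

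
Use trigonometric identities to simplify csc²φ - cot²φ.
csc²φ - cot²φ = 1 (using Pythagorean identity)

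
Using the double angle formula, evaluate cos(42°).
cos(42°) = cos²21° - sin²21° = 0.7431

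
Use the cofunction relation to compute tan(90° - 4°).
tan(90° - 4°) = cot(4°) = 14.3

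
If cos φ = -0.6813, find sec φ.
sec φ = 1/cos φ = -1.468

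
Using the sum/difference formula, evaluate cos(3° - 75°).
cos(3° - 75°) = cos 3° cos 75° + sin 3° sin 75° = 0.309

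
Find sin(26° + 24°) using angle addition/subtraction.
sin(26° + 24°) = sin 26° cos 24° + cos 26° sin 24° = 0.766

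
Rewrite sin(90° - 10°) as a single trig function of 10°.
sin(90° - 10°) = cos(10°)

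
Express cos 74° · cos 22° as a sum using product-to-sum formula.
cos 74° cos 22° = (1/2)[cos(74°-22°) + cos(74°+22°)]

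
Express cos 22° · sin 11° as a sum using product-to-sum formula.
cos 22° sin 11° = (1/2)[sin(22°+11°) - sin(22°-11°)]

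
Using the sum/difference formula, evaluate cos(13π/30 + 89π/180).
cos(13π/30 + 89π/180) = cos 13π/30 cos 89π/180 - sin 13π/30 sin 89π/180 = -0.9744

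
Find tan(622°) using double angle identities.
tan(622°) = 2 tan 311° / (1 - tan²311°) = 7.115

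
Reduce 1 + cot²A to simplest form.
1 + cot²A = csc²A (using Pythagorean identity)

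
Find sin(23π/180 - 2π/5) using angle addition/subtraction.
sin(23π/180 - 2π/5) = sin 23π/180 cos 2π/5 - cos 23π/180 sin 2π/5 = -0.7547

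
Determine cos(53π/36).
cos(53π/36) = -0.08716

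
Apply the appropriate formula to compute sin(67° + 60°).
sin(67° + 60°) = sin 67° cos 60° + cos 67° sin 60° = 0.7986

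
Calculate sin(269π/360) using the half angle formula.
sin(269π/360) = √((1 - cos 269π/180)/2) = 0.7133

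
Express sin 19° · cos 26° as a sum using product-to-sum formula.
sin 19° cos 26° = (1/2)[sin(19°+26°) + sin(19°-26°)]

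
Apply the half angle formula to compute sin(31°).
sin(31°) = √((1 - cos 62°)/2) = 0.515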